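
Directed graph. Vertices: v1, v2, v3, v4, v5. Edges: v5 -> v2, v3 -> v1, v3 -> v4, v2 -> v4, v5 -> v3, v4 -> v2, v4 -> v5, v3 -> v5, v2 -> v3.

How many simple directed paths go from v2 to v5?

v2→v3→v4→v5
v2→v3→v5
v2→v4→v5

3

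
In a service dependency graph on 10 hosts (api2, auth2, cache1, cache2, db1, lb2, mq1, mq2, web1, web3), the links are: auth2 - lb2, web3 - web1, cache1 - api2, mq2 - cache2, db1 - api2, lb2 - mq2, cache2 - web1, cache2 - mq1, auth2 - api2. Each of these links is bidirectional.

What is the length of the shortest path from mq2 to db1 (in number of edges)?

Distance 0: mq2.
Distance 1: cache2, lb2.
Distance 2: auth2, mq1, web1.
Distance 3: api2, web3.
Distance 4: cache1, db1 — contains db1.

4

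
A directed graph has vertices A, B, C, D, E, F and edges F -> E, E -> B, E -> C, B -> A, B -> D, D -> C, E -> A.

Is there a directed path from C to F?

No

C has no outgoing edges, so nothing is reachable from it.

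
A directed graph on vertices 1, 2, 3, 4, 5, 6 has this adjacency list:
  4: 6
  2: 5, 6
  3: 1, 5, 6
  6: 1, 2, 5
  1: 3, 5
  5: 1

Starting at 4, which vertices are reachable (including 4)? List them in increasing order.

1, 2, 3, 4, 5, 6

Start at 4.
Its neighbours: 6.
Then their neighbours: 1, 2, 5.
Then next layer: 3.
Every vertex is now reached.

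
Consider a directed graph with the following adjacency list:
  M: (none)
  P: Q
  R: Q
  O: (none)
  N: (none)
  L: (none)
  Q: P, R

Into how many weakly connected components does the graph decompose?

5

From L: component {L}.
From M: component {M}.
From N: component {N}.
From O: component {O}.
From P: component {P, Q, R}.
That's 5 components.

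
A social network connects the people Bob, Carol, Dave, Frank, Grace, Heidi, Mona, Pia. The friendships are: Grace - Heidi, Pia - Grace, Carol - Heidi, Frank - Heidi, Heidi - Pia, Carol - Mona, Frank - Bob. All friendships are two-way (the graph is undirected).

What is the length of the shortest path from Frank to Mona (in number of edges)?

Distance 0: Frank.
Distance 1: Bob, Heidi.
Distance 2: Carol, Grace, Pia.
Distance 3: Mona — contains Mona.

3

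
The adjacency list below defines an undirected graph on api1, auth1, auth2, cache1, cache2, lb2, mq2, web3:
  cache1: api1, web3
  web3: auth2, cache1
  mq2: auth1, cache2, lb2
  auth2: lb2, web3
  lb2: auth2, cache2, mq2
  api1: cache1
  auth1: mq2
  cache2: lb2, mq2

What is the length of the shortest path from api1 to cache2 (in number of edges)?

5

Distance 0: api1.
Distance 1: cache1.
Distance 2: web3.
Distance 3: auth2.
Distance 4: lb2.
Distance 5: cache2, mq2 — contains cache2.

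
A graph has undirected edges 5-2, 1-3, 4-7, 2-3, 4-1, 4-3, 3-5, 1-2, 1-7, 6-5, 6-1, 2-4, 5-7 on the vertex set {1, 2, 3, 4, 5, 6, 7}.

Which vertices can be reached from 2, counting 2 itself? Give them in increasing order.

Start at 2.
Its neighbours: 1, 3, 4, 5.
Then their neighbours: 6, 7.
Every vertex is now reached.

1, 2, 3, 4, 5, 6, 7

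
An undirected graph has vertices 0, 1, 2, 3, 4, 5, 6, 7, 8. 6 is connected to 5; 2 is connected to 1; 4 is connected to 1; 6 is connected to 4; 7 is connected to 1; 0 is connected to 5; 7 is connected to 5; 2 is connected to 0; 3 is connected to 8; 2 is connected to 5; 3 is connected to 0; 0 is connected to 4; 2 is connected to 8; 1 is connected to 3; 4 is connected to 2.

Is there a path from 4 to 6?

Explore from 4.
Distance 1: reach 0, 1, 2, 6.
Found 6.

Yes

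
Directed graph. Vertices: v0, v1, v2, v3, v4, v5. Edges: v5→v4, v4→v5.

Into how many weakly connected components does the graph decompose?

5

From v0: component {v0}.
From v1: component {v1}.
From v2: component {v2}.
From v3: component {v3}.
From v4: component {v4, v5}.
That's 5 components.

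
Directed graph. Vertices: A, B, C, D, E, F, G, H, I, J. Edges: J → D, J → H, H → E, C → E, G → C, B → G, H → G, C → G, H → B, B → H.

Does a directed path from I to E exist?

I has no outgoing edges, so nothing is reachable from it.

No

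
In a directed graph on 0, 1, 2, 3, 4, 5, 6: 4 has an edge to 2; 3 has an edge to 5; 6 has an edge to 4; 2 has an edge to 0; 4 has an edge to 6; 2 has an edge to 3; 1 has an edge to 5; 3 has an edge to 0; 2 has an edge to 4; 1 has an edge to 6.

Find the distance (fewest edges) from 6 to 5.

Distance 0: 6.
Distance 1: 4.
Distance 2: 2.
Distance 3: 0, 3.
Distance 4: 5 — contains 5.

4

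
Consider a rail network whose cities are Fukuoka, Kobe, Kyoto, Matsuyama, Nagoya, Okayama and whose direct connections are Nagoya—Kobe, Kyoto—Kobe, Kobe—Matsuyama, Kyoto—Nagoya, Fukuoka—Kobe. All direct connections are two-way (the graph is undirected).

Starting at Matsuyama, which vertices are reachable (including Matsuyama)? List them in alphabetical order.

Fukuoka, Kobe, Kyoto, Matsuyama, Nagoya

Start at Matsuyama.
Its neighbours: Kobe.
Then their neighbours: Fukuoka, Kyoto, Nagoya.
Nothing further is reachable.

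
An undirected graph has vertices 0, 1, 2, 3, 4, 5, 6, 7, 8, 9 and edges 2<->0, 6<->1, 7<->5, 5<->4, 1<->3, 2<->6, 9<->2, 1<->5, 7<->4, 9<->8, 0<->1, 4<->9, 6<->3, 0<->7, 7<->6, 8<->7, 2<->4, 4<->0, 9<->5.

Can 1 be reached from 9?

Yes

Explore from 9.
Distance 1: reach 2, 4, 5, 8.
Distance 2: reach 0, 1, 6, 7.
Found 1.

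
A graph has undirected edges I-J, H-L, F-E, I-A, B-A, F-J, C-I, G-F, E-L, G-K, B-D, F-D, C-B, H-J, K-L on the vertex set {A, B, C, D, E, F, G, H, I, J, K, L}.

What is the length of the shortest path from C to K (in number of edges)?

5

Distance 0: C.
Distance 1: B, I.
Distance 2: A, D, J.
Distance 3: F, H.
Distance 4: E, G, L.
Distance 5: K — contains K.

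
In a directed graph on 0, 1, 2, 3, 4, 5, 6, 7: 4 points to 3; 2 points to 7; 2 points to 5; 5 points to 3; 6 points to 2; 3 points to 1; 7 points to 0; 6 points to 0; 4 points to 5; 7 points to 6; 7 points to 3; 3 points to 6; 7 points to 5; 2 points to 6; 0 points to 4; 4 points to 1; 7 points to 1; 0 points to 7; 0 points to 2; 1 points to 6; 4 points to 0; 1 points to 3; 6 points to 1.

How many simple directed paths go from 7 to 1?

7→0→2→5→3→1
7→0→2→5→3→6→1
7→0→2→6→1
7→0→4→1
7→0→4→3→1
7→0→4→3→6→1
7→0→4→5→3→1
7→0→4→5→3→6→1
... and 13 more.

21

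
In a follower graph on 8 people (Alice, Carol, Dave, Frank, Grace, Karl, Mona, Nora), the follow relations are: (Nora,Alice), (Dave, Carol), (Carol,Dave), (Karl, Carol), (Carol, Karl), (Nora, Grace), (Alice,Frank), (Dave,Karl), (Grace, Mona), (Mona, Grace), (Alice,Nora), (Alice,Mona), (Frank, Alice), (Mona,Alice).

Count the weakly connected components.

From Alice: component {Alice, Frank, Grace, Mona, Nora}.
From Carol: component {Carol, Dave, Karl}.
That's 2 components.

2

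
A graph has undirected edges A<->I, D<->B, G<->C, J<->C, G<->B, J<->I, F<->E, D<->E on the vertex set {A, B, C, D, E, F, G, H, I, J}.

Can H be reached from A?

Explore from A.
Distance 1: reach I.
Distance 2: reach J.
Distance 3: reach C.
Distance 4: reach G.
Distance 5: reach B.
Distance 6: reach D.
Distance 7: reach E.
Distance 8: reach F.
The search is exhausted without reaching H; it lies in a different component.

No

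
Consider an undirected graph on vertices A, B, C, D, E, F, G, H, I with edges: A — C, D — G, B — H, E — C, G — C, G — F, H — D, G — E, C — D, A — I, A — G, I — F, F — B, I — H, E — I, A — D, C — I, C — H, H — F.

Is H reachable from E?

Explore from E.
Distance 1: reach C, G, I.
Distance 2: reach A, D, F, H.
Found H.

Yes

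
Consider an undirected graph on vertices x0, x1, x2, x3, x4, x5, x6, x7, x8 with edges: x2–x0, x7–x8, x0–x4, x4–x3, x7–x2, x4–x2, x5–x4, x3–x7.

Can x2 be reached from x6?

x6 has no edges, so nothing is reachable from it.

No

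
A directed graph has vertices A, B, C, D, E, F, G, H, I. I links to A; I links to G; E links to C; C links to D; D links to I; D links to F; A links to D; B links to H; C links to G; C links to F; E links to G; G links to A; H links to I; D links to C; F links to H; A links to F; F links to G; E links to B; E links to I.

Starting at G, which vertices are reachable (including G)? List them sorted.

A, C, D, F, G, H, I

Start at G.
Its neighbours: A.
Then their neighbours: D, F.
Then next layer: C, H, I.
Nothing further is reachable.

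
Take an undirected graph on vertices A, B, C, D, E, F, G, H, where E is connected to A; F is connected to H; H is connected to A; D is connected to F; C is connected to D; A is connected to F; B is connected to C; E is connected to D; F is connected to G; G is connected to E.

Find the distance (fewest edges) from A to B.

4

Distance 0: A.
Distance 1: E, F, H.
Distance 2: D, G.
Distance 3: C.
Distance 4: B — contains B.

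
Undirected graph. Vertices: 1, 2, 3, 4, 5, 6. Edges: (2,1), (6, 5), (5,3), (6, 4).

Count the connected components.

2

From 1: component {1, 2}.
From 3: component {3, 4, 5, 6}.
That's 2 components.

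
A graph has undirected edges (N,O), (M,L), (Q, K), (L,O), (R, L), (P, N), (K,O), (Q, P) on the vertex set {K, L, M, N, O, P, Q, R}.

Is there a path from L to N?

Yes

Explore from L.
Distance 1: reach M, O, R.
Distance 2: reach K, N.
Found N.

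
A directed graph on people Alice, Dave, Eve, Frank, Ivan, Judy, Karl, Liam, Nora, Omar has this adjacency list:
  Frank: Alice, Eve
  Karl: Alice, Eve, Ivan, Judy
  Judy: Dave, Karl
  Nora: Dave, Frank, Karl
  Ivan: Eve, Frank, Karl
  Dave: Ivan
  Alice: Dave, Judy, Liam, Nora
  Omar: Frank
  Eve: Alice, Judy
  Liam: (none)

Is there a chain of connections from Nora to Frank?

Explore from Nora.
Distance 1: reach Dave, Frank, Karl.
Found Frank.

Yes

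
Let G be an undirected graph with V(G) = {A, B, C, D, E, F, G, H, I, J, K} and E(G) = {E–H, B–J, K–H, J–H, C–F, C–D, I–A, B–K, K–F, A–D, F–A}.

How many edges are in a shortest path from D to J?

5

Distance 0: D.
Distance 1: A, C.
Distance 2: F, I.
Distance 3: K.
Distance 4: B, H.
Distance 5: E, J — contains J.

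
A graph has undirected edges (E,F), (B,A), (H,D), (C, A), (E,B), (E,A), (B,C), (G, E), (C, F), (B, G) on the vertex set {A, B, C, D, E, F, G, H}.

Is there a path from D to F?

Explore from D.
Distance 1: reach H.
The search is exhausted without reaching F; it lies in a different component.

No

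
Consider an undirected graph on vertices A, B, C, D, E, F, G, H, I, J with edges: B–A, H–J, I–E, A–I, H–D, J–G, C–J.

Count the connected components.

From A: component {A, B, E, I}.
From C: component {C, D, G, H, J}.
From F: component {F}.
That's 3 components.

3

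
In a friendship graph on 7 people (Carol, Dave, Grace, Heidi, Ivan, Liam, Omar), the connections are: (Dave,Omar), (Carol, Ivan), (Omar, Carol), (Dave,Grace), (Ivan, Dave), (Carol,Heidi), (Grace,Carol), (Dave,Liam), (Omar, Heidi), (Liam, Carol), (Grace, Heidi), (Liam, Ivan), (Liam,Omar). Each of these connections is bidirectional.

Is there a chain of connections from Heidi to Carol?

Yes

Explore from Heidi.
Distance 1: reach Carol, Grace, Omar.
Found Carol.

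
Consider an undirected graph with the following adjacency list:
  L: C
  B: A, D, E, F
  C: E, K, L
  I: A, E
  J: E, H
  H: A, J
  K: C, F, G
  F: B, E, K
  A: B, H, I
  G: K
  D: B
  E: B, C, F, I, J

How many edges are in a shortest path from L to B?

3

Distance 0: L.
Distance 1: C.
Distance 2: E, K.
Distance 3: B, F, G, I, J — contains B.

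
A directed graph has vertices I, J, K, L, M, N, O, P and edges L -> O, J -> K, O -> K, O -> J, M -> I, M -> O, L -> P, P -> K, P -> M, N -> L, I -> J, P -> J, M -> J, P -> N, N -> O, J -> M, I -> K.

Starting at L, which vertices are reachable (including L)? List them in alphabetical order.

I, J, K, L, M, N, O, P

Start at L.
Its neighbours: O, P.
Then their neighbours: J, K, M, N.
Then next layer: I.
Every vertex is now reached.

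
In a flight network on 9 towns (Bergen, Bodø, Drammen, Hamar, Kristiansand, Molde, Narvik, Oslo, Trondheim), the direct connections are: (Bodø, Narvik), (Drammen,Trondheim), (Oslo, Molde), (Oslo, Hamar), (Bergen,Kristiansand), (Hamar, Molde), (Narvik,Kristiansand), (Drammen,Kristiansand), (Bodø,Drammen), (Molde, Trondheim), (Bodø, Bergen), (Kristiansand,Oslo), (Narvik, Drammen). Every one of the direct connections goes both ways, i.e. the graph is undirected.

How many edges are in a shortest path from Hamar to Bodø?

4

Distance 0: Hamar.
Distance 1: Molde, Oslo.
Distance 2: Kristiansand, Trondheim.
Distance 3: Bergen, Drammen, Narvik.
Distance 4: Bodø — contains Bodø.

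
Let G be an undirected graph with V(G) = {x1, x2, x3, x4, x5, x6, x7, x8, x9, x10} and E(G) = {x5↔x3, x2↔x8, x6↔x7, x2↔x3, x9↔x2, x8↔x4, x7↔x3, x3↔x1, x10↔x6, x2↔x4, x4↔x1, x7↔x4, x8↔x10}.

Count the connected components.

1

From x1: component {x1, x2, x3, x4, x5, x6, x7, x8, x9, x10}.
That's 1 component.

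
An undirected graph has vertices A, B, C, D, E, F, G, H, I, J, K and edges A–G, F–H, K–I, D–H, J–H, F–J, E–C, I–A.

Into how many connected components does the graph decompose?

4

From A: component {A, G, I, K}.
From B: component {B}.
From C: component {C, E}.
From D: component {D, F, H, J}.
That's 4 components.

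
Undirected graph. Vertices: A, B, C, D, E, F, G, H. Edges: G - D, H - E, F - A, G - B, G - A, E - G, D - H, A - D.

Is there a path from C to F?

C has no edges, so nothing is reachable from it.

No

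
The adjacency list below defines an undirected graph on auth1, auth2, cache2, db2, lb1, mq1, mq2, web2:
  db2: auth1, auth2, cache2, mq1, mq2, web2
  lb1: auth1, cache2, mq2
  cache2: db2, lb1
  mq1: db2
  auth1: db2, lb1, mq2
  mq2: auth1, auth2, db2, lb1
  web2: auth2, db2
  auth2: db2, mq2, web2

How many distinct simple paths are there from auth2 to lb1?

15

auth2–db2–auth1–lb1
auth2–db2–auth1–mq2–lb1
auth2–db2–cache2–lb1
auth2–db2–mq2–auth1–lb1
auth2–db2–mq2–lb1
auth2–mq2–auth1–db2–cache2–lb1
auth2–mq2–auth1–lb1
auth2–mq2–db2–auth1–lb1
auth2–mq2–db2–cache2–lb1
auth2–mq2–lb1
auth2–web2–db2–auth1–lb1
auth2–web2–db2–auth1–mq2–lb1
auth2–web2–db2–cache2–lb1
auth2–web2–db2–mq2–auth1–lb1
auth2–web2–db2–mq2–lb1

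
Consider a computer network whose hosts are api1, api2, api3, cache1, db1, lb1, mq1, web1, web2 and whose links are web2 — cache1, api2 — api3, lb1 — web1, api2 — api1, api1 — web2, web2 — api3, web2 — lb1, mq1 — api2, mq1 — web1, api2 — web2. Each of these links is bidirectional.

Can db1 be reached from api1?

No

Explore from api1.
Distance 1: reach api2, web2.
Distance 2: reach api3, cache1, lb1, mq1.
Distance 3: reach web1.
The search is exhausted without reaching db1; it lies in a different component.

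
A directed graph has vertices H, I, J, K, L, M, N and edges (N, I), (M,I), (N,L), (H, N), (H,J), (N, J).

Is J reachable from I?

I has no outgoing edges, so nothing is reachable from it.

No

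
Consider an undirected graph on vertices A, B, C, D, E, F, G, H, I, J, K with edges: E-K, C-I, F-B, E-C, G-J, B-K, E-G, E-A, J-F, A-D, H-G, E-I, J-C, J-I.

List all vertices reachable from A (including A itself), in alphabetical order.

A, B, C, D, E, F, G, H, I, J, K

Start at A.
Its neighbours: D, E.
Then their neighbours: C, G, I, K.
Then next layer: B, H, J.
Then next layer: F.
Every vertex is now reached.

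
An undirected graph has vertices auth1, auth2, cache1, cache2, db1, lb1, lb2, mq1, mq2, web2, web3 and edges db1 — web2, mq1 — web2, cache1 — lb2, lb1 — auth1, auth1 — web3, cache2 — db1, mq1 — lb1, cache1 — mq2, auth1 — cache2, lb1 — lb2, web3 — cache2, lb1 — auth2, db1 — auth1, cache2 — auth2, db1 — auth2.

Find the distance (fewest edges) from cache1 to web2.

Distance 0: cache1.
Distance 1: lb2, mq2.
Distance 2: lb1.
Distance 3: auth1, auth2, mq1.
Distance 4: cache2, db1, web2, web3 — contains web2.

4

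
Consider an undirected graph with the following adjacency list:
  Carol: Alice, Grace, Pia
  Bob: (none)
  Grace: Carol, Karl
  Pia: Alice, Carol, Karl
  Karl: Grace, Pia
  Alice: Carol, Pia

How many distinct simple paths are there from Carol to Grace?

Carol–Alice–Pia–Karl–Grace
Carol–Grace
Carol–Pia–Karl–Grace

3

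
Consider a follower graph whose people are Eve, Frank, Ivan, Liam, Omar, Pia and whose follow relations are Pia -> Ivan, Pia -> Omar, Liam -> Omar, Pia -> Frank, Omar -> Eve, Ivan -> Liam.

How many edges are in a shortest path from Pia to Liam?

Distance 0: Pia.
Distance 1: Frank, Ivan, Omar.
Distance 2: Eve, Liam — contains Liam.

2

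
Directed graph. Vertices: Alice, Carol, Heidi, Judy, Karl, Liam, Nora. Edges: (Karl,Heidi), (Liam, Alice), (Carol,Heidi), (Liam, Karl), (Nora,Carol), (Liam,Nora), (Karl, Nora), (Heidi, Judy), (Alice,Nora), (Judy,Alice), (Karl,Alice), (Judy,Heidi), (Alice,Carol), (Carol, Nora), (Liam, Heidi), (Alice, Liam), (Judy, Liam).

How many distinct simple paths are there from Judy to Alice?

Judy→Alice
Judy→Liam→Alice
Judy→Liam→Karl→Alice

3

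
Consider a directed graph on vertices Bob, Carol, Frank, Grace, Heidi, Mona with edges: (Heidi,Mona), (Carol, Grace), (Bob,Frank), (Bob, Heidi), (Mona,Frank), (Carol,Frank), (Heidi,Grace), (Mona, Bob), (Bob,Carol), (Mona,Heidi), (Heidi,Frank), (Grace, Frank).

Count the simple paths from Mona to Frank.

8

Mona→Bob→Carol→Frank
Mona→Bob→Carol→Grace→Frank
Mona→Bob→Frank
Mona→Bob→Heidi→Frank
Mona→Bob→Heidi→Grace→Frank
Mona→Frank
Mona→Heidi→Frank
Mona→Heidi→Grace→Frank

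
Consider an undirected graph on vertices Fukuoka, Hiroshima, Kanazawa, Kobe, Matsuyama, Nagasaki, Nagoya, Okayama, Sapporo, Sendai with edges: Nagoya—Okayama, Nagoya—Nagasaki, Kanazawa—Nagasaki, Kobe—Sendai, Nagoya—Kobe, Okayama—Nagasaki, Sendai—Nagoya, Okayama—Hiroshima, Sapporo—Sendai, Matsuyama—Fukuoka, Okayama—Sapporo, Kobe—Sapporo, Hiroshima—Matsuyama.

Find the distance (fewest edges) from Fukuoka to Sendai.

5

Distance 0: Fukuoka.
Distance 1: Matsuyama.
Distance 2: Hiroshima.
Distance 3: Okayama.
Distance 4: Nagasaki, Nagoya, Sapporo.
Distance 5: Kanazawa, Kobe, Sendai — contains Sendai.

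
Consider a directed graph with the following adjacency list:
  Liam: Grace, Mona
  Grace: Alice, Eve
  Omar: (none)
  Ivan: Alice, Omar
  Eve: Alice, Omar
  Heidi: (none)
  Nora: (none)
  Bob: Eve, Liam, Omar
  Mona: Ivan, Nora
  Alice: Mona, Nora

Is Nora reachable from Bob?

Yes

Explore from Bob.
Distance 1: reach Eve, Liam, Omar.
Distance 2: reach Alice, Grace, Mona.
Distance 3: reach Ivan, Nora.
Found Nora.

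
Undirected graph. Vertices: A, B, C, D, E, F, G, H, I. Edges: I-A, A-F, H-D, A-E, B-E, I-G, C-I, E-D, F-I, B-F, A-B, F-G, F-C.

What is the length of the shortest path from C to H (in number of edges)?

Distance 0: C.
Distance 1: F, I.
Distance 2: A, B, G.
Distance 3: E.
Distance 4: D.
Distance 5: H — contains H.

5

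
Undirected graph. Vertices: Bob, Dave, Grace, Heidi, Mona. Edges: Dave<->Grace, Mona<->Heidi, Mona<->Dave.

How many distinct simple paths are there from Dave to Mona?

Dave–Mona

1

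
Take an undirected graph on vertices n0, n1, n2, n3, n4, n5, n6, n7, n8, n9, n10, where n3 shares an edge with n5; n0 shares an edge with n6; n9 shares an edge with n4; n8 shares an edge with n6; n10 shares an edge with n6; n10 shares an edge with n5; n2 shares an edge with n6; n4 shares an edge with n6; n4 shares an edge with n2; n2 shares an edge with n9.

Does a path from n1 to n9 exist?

n1 has no edges, so nothing is reachable from it.

No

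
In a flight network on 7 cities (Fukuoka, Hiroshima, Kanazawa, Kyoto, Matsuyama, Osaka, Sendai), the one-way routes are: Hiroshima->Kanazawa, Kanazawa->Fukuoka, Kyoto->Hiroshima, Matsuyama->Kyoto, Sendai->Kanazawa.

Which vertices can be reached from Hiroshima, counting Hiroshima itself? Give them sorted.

Start at Hiroshima.
Its neighbours: Kanazawa.
Then their neighbours: Fukuoka.
Nothing further is reachable.

Fukuoka, Hiroshima, Kanazawa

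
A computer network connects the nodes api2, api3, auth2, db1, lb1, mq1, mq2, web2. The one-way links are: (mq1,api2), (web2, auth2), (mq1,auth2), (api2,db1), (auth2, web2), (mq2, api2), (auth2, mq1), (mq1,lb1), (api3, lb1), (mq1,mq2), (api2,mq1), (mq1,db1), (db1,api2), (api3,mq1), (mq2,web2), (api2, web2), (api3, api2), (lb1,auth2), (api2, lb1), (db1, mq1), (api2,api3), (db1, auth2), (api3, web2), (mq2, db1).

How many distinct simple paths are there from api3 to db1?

api3→api2→db1
api3→api2→lb1→auth2→mq1→db1
api3→api2→lb1→auth2→mq1→mq2→db1
api3→api2→mq1→db1
api3→api2→mq1→mq2→db1
api3→api2→web2→auth2→mq1→db1
api3→api2→web2→auth2→mq1→mq2→db1
api3→lb1→auth2→mq1→api2→db1
... and 11 more.

19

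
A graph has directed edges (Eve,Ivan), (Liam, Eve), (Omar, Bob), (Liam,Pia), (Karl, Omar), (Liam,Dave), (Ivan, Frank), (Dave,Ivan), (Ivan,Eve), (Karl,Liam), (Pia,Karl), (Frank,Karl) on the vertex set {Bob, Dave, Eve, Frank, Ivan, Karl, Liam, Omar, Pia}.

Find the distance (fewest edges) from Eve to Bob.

Distance 0: Eve.
Distance 1: Ivan.
Distance 2: Frank.
Distance 3: Karl.
Distance 4: Liam, Omar.
Distance 5: Bob, Dave, Pia — contains Bob.

5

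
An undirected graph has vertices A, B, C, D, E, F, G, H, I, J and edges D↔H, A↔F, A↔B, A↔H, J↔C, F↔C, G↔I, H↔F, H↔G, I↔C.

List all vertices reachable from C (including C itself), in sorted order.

Start at C.
Its neighbours: F, I, J.
Then their neighbours: A, G, H.
Then next layer: B, D.
Nothing further is reachable.

A, B, C, D, F, G, H, I, J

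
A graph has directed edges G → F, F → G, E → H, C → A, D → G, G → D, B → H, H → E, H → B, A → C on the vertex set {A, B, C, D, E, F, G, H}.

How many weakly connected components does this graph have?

3

From A: component {A, C}.
From B: component {B, E, H}.
From D: component {D, F, G}.
That's 3 components.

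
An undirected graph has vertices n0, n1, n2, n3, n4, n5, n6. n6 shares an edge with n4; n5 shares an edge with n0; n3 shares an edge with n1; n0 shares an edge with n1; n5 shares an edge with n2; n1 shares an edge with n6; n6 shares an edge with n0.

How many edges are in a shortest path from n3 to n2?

Distance 0: n3.
Distance 1: n1.
Distance 2: n0, n6.
Distance 3: n4, n5.
Distance 4: n2 — contains n2.

4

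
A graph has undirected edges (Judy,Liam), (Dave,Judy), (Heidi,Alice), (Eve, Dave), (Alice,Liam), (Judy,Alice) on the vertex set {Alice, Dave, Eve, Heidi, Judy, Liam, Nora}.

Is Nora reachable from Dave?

No

Explore from Dave.
Distance 1: reach Eve, Judy.
Distance 2: reach Alice, Liam.
Distance 3: reach Heidi.
The search is exhausted without reaching Nora; it lies in a different component.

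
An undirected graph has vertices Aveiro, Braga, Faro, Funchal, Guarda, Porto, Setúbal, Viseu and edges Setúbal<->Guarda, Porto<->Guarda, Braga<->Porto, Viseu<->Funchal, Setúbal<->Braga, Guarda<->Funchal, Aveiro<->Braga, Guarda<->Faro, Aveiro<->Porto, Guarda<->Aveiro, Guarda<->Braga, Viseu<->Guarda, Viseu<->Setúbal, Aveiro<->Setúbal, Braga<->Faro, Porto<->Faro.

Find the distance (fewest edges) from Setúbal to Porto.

2

Distance 0: Setúbal.
Distance 1: Aveiro, Braga, Guarda, Viseu.
Distance 2: Faro, Funchal, Porto — contains Porto.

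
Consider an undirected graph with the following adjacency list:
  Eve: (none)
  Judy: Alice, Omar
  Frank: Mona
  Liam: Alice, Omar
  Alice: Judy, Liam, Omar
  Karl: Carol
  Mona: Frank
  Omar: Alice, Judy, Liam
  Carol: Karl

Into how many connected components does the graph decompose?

4

From Alice: component {Alice, Judy, Liam, Omar}.
From Carol: component {Carol, Karl}.
From Eve: component {Eve}.
From Frank: component {Frank, Mona}.
That's 4 components.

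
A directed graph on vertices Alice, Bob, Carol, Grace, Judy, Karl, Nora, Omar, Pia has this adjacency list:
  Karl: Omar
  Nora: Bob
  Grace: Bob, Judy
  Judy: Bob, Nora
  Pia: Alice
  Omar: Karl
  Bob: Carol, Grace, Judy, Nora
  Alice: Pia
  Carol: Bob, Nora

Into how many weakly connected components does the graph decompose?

From Alice: component {Alice, Pia}.
From Bob: component {Bob, Carol, Grace, Judy, Nora}.
From Karl: component {Karl, Omar}.
That's 3 components.

3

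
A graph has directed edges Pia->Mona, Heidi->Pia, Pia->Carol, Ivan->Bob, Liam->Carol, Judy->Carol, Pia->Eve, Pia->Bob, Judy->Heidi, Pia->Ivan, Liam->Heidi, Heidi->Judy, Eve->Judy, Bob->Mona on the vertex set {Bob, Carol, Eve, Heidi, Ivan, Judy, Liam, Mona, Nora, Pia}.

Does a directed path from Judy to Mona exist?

Explore from Judy.
Distance 1: reach Carol, Heidi.
Distance 2: reach Pia.
Distance 3: reach Bob, Eve, Ivan, Mona.
Found Mona.

Yes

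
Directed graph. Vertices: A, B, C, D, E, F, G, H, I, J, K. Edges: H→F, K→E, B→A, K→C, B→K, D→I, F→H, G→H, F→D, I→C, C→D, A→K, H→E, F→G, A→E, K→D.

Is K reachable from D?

No

Explore from D.
Distance 1: reach I.
Distance 2: reach C.
The search from D is exhausted; no directed path reaches K.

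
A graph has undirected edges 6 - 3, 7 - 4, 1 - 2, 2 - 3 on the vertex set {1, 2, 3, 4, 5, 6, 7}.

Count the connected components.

From 1: component {1, 2, 3, 6}.
From 4: component {4, 7}.
From 5: component {5}.
That's 3 components.

3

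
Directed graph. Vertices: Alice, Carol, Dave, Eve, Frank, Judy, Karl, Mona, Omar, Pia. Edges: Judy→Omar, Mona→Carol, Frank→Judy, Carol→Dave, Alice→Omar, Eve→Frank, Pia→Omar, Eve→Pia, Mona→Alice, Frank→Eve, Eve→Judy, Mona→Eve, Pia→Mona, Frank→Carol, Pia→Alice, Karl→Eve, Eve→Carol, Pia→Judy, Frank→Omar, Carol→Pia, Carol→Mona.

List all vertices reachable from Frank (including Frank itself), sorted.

Alice, Carol, Dave, Eve, Frank, Judy, Mona, Omar, Pia

Start at Frank.
Its neighbours: Carol, Eve, Judy, Omar.
Then their neighbours: Dave, Mona, Pia.
Then next layer: Alice.
Nothing further is reachable.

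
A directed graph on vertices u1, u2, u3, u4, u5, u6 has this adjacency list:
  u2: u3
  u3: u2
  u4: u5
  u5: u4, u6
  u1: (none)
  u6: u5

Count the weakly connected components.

From u1: component {u1}.
From u2: component {u2, u3}.
From u4: component {u4, u5, u6}.
That's 3 components.

3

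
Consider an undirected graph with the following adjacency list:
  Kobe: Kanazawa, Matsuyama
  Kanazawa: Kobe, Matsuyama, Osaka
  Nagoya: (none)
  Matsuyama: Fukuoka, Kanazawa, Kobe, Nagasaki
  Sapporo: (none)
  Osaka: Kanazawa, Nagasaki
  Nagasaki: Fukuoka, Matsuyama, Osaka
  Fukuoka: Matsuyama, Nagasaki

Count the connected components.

3

From Fukuoka: component {Fukuoka, Kanazawa, Kobe, Matsuyama, Nagasaki, Osaka}.
From Nagoya: component {Nagoya}.
From Sapporo: component {Sapporo}.
That's 3 components.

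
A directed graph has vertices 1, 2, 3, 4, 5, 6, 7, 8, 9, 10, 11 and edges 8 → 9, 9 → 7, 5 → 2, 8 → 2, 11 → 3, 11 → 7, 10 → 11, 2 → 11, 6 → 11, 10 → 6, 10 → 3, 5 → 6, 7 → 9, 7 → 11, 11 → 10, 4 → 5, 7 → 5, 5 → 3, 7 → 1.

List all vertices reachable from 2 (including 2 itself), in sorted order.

1, 2, 3, 5, 6, 7, 9, 10, 11

Start at 2.
Its neighbours: 11.
Then their neighbours: 3, 7, 10.
Then next layer: 1, 5, 6, 9.
Nothing further is reachable.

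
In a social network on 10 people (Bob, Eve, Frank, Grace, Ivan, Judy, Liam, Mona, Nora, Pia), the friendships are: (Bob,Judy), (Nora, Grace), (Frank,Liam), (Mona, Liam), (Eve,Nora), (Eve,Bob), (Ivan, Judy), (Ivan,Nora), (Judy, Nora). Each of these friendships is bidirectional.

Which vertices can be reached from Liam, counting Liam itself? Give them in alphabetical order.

Frank, Liam, Mona

Start at Liam.
Its neighbours: Frank, Mona.
Nothing further is reachable.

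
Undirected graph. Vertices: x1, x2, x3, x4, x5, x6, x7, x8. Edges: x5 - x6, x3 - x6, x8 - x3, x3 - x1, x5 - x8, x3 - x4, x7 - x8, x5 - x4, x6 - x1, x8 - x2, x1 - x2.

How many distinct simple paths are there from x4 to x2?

13

x4–x3–x1–x2
x4–x3–x1–x6–x5–x8–x2
x4–x3–x6–x1–x2
x4–x3–x6–x5–x8–x2
x4–x3–x8–x2
x4–x3–x8–x5–x6–x1–x2
x4–x5–x6–x1–x2
x4–x5–x6–x1–x3–x8–x2
x4–x5–x6–x3–x1–x2
x4–x5–x6–x3–x8–x2
x4–x5–x8–x2
x4–x5–x8–x3–x1–x2
x4–x5–x8–x3–x6–x1–x2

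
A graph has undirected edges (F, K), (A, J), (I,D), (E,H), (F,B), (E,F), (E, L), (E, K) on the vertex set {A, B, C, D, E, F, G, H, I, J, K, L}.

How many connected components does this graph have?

From A: component {A, J}.
From B: component {B, E, F, H, K, L}.
From C: component {C}.
From D: component {D, I}.
From G: component {G}.
That's 5 components.

5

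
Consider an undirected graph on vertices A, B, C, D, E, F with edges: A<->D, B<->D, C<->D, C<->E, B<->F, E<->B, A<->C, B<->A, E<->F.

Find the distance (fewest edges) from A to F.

Distance 0: A.
Distance 1: B, C, D.
Distance 2: E, F — contains F.

2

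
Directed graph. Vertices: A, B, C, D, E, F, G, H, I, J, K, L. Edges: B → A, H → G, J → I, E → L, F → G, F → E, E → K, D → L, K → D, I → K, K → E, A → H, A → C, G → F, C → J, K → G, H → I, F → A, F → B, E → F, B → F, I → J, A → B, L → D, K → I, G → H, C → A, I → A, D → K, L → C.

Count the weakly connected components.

From A: component {A, B, C, D, E, F, G, H, I, J, K, L}.
That's 1 component.

1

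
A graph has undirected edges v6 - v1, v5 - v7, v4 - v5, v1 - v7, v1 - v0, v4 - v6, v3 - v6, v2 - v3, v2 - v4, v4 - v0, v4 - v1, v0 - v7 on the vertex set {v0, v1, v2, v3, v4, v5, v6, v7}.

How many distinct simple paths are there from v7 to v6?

15

v7–v0–v1–v4–v2–v3–v6
v7–v0–v1–v4–v6
v7–v0–v1–v6
v7–v0–v4–v1–v6
v7–v0–v4–v2–v3–v6
v7–v0–v4–v6
v7–v1–v0–v4–v2–v3–v6
v7–v1–v0–v4–v6
v7–v1–v4–v2–v3–v6
v7–v1–v4–v6
v7–v1–v6
v7–v5–v4–v0–v1–v6
v7–v5–v4–v1–v6
v7–v5–v4–v2–v3–v6
v7–v5–v4–v6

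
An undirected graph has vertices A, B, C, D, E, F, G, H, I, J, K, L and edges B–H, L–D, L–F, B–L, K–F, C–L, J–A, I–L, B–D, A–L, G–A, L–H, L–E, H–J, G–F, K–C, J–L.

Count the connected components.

From A: component {A, B, C, D, E, F, G, H, I, J, K, L}.
That's 1 component.

1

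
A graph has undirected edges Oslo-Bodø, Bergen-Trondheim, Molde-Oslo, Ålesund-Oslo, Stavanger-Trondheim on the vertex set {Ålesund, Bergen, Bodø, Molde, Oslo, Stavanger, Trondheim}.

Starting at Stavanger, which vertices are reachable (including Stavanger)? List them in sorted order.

Start at Stavanger.
Its neighbours: Trondheim.
Then their neighbours: Bergen.
Nothing further is reachable.

Bergen, Stavanger, Trondheim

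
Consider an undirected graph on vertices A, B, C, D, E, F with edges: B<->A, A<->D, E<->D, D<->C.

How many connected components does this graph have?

2

From A: component {A, B, C, D, E}.
From F: component {F}.
That's 2 components.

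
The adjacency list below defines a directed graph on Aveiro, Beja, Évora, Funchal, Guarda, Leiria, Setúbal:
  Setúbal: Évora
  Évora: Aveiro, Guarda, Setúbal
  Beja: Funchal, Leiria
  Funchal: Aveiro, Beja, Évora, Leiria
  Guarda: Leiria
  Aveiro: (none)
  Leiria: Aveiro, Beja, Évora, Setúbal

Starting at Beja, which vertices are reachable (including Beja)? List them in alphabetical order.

Aveiro, Beja, Évora, Funchal, Guarda, Leiria, Setúbal

Start at Beja.
Its neighbours: Funchal, Leiria.
Then their neighbours: Aveiro, Évora, Setúbal.
Then next layer: Guarda.
Every vertex is now reached.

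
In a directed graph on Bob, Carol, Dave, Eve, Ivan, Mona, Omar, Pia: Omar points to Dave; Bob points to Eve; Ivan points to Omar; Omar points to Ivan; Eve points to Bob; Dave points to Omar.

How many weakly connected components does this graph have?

From Bob: component {Bob, Eve}.
From Carol: component {Carol}.
From Dave: component {Dave, Ivan, Omar}.
From Mona: component {Mona}.
From Pia: component {Pia}.
That's 5 components.

5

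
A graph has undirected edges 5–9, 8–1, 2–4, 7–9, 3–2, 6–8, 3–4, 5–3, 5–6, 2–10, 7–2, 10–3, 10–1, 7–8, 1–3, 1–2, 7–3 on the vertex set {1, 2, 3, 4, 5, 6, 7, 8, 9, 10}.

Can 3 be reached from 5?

Explore from 5.
Distance 1: reach 3, 6, 9.
Found 3.

Yes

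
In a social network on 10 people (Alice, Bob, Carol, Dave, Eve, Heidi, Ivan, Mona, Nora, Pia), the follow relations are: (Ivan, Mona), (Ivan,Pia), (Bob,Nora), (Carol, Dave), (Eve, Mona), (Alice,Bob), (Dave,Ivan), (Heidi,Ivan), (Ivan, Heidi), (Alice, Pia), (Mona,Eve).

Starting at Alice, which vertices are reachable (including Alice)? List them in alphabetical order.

Start at Alice.
Its neighbours: Bob, Pia.
Then their neighbours: Nora.
Nothing further is reachable.

Alice, Bob, Nora, Pia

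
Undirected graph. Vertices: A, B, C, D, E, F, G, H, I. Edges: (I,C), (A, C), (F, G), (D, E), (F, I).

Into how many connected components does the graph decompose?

From A: component {A, C, F, G, I}.
From B: component {B}.
From D: component {D, E}.
From H: component {H}.
That's 4 components.

4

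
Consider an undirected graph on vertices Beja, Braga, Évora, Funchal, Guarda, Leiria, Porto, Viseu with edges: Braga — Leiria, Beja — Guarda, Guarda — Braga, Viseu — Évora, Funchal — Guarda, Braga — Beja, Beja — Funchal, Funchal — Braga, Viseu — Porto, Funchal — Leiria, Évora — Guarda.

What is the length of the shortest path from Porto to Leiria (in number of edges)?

Distance 0: Porto.
Distance 1: Viseu.
Distance 2: Évora.
Distance 3: Guarda.
Distance 4: Beja, Braga, Funchal.
Distance 5: Leiria — contains Leiria.

5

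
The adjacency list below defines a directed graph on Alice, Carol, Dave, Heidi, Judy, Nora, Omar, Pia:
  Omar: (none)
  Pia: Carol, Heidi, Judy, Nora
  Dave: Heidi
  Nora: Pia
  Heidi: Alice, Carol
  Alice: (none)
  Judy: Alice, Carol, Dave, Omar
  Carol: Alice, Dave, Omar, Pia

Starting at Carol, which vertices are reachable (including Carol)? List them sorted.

Start at Carol.
Its neighbours: Alice, Dave, Omar, Pia.
Then their neighbours: Heidi, Judy, Nora.
Every vertex is now reached.

Alice, Carol, Dave, Heidi, Judy, Nora, Omar, Pia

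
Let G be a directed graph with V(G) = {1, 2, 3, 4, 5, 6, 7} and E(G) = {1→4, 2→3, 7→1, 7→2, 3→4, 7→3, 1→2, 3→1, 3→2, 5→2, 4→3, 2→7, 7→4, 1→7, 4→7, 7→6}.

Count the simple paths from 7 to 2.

7→1→2
7→1→4→3→2
7→2
7→3→1→2
7→3→2
7→4→3→1→2
7→4→3→2

7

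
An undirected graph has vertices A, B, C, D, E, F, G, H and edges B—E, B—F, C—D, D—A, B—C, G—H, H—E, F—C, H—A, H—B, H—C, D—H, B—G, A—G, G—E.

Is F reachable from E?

Explore from E.
Distance 1: reach B, G, H.
Distance 2: reach A, C, D, F.
Found F.

Yes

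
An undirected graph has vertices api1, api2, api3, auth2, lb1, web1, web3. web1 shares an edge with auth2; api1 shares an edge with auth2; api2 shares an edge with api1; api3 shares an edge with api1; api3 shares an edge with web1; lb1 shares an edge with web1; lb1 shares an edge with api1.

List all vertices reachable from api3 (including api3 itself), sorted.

Start at api3.
Its neighbours: api1, web1.
Then their neighbours: api2, auth2, lb1.
Nothing further is reachable.

api1, api2, api3, auth2, lb1, web1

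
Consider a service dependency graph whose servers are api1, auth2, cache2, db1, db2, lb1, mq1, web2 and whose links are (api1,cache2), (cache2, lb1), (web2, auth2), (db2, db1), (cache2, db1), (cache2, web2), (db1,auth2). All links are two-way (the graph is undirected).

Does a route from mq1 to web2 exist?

mq1 has no edges, so nothing is reachable from it.

No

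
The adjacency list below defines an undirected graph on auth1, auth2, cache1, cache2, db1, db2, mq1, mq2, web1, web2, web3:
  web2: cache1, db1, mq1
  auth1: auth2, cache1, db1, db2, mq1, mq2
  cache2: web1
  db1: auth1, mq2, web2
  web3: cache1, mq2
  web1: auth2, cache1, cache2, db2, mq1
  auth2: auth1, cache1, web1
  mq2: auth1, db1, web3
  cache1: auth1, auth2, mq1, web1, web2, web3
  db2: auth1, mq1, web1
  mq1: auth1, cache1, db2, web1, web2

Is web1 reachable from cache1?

Explore from cache1.
Distance 1: reach auth1, auth2, mq1, web1, web2, web3.
Found web1.

Yes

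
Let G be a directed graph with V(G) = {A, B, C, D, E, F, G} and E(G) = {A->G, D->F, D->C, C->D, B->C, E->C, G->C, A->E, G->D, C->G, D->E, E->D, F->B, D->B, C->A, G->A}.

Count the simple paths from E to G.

8

E→C→A→G
E→C→G
E→D→B→C→A→G
E→D→B→C→G
E→D→C→A→G
E→D→C→G
E→D→F→B→C→A→G
E→D→F→B→C→G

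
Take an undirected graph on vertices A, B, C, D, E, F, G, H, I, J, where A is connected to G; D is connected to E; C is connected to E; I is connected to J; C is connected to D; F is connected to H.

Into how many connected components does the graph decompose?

5

From A: component {A, G}.
From B: component {B}.
From C: component {C, D, E}.
From F: component {F, H}.
From I: component {I, J}.
That's 5 components.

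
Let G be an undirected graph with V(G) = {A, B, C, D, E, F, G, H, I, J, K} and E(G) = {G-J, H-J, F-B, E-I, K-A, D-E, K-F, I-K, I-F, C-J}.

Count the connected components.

2

From A: component {A, B, D, E, F, I, K}.
From C: component {C, G, H, J}.
That's 2 components.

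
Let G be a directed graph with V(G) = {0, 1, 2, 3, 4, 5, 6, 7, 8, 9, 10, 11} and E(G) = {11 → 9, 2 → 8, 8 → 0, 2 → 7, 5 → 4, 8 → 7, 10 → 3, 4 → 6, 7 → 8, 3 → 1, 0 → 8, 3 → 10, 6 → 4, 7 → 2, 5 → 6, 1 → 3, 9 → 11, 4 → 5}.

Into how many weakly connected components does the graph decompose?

4

From 0: component {0, 2, 7, 8}.
From 1: component {1, 3, 10}.
From 4: component {4, 5, 6}.
From 9: component {9, 11}.
That's 4 components.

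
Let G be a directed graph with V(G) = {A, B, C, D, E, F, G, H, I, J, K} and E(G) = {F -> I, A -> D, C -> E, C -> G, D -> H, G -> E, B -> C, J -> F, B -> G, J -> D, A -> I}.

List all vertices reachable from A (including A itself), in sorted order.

Start at A.
Its neighbours: D, I.
Then their neighbours: H.
Nothing further is reachable.

A, D, H, I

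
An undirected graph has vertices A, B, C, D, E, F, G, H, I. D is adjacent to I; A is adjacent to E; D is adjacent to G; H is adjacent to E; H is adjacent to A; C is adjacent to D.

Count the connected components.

From A: component {A, E, H}.
From B: component {B}.
From C: component {C, D, G, I}.
From F: component {F}.
That's 4 components.

4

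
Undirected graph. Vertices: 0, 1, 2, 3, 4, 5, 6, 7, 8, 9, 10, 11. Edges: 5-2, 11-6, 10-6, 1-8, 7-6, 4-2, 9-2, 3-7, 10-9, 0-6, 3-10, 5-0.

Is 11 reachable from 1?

Explore from 1.
Distance 1: reach 8.
The search is exhausted without reaching 11; it lies in a different component.

No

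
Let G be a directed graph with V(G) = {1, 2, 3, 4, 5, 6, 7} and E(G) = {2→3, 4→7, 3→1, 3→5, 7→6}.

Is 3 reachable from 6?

No

6 has no outgoing edges, so nothing is reachable from it.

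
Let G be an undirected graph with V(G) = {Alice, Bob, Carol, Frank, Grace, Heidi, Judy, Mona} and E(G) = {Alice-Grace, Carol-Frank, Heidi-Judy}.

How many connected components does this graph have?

5

From Alice: component {Alice, Grace}.
From Bob: component {Bob}.
From Carol: component {Carol, Frank}.
From Heidi: component {Heidi, Judy}.
From Mona: component {Mona}.
That's 5 components.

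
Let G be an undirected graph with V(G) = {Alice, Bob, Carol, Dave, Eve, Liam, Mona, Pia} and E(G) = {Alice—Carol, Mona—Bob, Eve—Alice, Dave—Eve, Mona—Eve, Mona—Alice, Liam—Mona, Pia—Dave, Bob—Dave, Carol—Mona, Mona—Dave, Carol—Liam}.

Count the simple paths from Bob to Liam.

Bob–Dave–Eve–Alice–Carol–Liam
Bob–Dave–Eve–Alice–Carol–Mona–Liam
Bob–Dave–Eve–Alice–Mona–Carol–Liam
Bob–Dave–Eve–Alice–Mona–Liam
Bob–Dave–Eve–Mona–Alice–Carol–Liam
Bob–Dave–Eve–Mona–Carol–Liam
Bob–Dave–Eve–Mona–Liam
Bob–Dave–Mona–Alice–Carol–Liam
... and 8 more.

16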